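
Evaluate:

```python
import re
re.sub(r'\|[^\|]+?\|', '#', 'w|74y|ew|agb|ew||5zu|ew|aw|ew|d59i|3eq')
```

'w#ew#ew|#ew#ew#3eq'

Every occurrence is swapped for '#'.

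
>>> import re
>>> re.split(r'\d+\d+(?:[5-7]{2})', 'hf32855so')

The pattern matches one or more of a digit; then one or more of a digit; then exactly 2 of a character in [5-7] (non-capturing group).
Matches to split on: at [2:7] → '32855'.
`split` removes every match and returns the 2 fragments in between.

['hf', 'so']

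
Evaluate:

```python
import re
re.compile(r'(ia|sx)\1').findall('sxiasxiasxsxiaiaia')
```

A backreference is literal: `\1` must see the identical characters the first group matched.
Scanning left to right: at [8:12] match 'sxsx', group 1 = 'sx'; at [12:16] match 'iaia', group 1 = 'ia'.
Because there's exactly one group, `findall` drops the full match and keeps group 1 from each hit.

['sx', 'ia']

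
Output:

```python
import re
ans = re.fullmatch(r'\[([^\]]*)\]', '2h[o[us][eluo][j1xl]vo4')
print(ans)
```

None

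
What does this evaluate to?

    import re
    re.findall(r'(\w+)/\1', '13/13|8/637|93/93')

After group 1 captures some text, `\1` only succeeds where that same text appears again.
One capturing group, so `findall` returns just the captured substring from each match — 2 in all.

['13', '93']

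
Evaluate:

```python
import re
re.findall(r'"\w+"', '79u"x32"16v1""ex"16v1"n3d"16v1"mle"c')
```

['"x32"', '"ex"', '"n3d"', '"mle"']

Walking the string: at [3:8] → '"x32"'; at [13:17] → '"ex"'; at [21:26] → '"n3d"'; at [30:35] → '"mle"'.
Since nothing is captured, `findall` lists the 4 matched substrings directly.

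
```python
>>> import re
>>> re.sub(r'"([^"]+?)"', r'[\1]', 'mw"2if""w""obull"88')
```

Matches: at [2:7] → '"2if"'; at [7:10] → '"w"'; at [10:17] → '"obull"'.
`\1` in the replacement pulls in group 1's text for each match.

'mw[2if][w][obull]88'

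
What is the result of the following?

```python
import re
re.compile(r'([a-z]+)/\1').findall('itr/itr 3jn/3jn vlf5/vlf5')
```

['itr']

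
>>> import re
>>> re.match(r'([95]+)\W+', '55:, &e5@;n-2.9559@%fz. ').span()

(0, 6)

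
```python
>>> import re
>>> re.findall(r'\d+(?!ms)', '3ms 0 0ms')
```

The negative lookahead/lookbehind blocks any match where the forbidden context is present.
Since nothing is captured, `findall` lists the 1 matched substring directly.

['0']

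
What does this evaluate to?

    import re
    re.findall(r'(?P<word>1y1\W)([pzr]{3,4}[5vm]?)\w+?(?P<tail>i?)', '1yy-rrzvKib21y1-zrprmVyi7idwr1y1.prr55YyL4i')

[('1y1-', 'zrprm', ''), ('1y1.', 'prr5', '')]

Pattern: the literal '1y1', then a non-word character (captured as 'word'); then 3 to 4 of one of [pzr], then optionally one of [5vm] (captured); then one or more of a word character (lazy); then optionally a literal 'i' (captured as 'tail').
The `?` after the quantifier makes it lazy — it takes as little as possible before letting the rest of the pattern try.
Scanning left to right: at [12:22] match '1y1-zrprmV', groups = ('1y1-', 'zrprm', ''); at [29:38] match '1y1.prr55', groups = ('1y1.', 'prr5', '').
3 groups means each result is a tuple of 3 captured strings — 2 here.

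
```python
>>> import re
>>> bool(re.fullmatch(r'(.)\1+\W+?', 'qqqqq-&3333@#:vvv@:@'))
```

`re.fullmatch` requires the pattern to consume the entire string.
Here there's no way to consume every character, so the call returns None, and `bool(None)` is False.

False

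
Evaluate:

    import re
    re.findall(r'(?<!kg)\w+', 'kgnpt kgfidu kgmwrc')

Because the assertion is negative and zero-width, positions next to the forbidden text are skipped.
Matches: at [0:5] → 'kgnpt'; at [6:12] → 'kgfidu'; at [13:19] → 'kgmwrc'.
Since nothing is captured, `findall` lists the 3 matched substrings directly.

['kgnpt', 'kgfidu', 'kgmwrc']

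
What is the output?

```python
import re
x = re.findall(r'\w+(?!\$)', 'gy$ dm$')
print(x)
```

['g', 'd']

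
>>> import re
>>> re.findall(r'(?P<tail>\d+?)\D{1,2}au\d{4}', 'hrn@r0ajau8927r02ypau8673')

Pattern: one or more of a digit (lazy) (captured as 'tail'); then 1 to 2 of a non-digit, then the literal 'au', then exactly 4 of a digit.
Scanning left to right: at [5:14] match '0ajau8927', group 1 = '0'; at [15:25] match '02ypau8673', group 1 = '02'.
With a single group, `findall` returns only what that group captured — 2 items.

['0', '02']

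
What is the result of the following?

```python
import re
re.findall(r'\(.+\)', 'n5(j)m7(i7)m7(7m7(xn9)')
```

Matches: at [2:22] → '(j)m7(i7)m7(7m7(xn9)'.
`findall` yields the raw match text (1 of them) because the pattern has no groups.

['(j)m7(i7)m7(7m7(xn9)']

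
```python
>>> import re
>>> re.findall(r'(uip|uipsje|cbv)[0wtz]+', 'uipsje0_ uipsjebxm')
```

One capturing group, so `findall` returns just the captured substring from the one match — 1 in all.

['uipsje']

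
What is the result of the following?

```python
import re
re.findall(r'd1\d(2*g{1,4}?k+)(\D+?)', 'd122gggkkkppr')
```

This matches the literal 'd1', then a digit; then zero or more of the literal '2', then 1 to 4 of the literal 'g' (lazy), then one or more of the literal 'k' (captured); then one or more of a non-digit (lazy) (captured).
A `+?`/`*?`/`{m,n}?` starts at its minimum and grows only as far as needed for what follows to match.
Walking the string: at [0:11] match 'd122gggkkkp', groups = ('2gggkkk', 'p').
With 2 capturing groups, `findall` returns a 2-tuple per match.

[('2gggkkk', 'p')]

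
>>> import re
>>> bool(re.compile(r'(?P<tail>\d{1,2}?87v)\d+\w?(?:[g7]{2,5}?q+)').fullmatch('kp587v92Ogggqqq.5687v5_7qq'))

False

`re.fullmatch` requires the pattern to consume the entire string.
Here the string isn't matched end-to-end, so the call returns None, and `bool(None)` is False.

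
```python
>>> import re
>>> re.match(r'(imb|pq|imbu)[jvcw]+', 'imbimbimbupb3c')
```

`re.match` only tries the pattern at the start of the string.
Here the pattern fails at index 0, so the call returns None.

None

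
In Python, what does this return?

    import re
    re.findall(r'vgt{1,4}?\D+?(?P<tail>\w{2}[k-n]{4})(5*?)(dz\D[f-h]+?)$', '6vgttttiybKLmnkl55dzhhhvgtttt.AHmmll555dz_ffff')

The pattern matches the literal 'vg', then 1 to 4 of a literal 't' (lazy), then one or more of a non-digit (lazy); then exactly 2 of a word character, then exactly 4 of a character in [k-n] (captured as 'tail'); then zero or more of a literal '5' (lazy) (captured); then the literal 'dz', then a non-digit, then one or more of a character in [f-h] (lazy) (captured); then anchored at the end.
Matches: at [23:46] match 'vgtttt.AHmmll555dz_ffff', groups = ('AHmmll', '555', 'dz_ffff').
`findall` packs the 3 group values into a tuple for every match.

[('AHmmll', '555', 'dz_ffff')]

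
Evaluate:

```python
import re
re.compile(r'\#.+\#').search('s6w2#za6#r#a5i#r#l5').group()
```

'#za6#r#a5i#r#'

`re.search` tries every starting position until one works.
The match spans [4:17] → '#za6#r#a5i#r#'.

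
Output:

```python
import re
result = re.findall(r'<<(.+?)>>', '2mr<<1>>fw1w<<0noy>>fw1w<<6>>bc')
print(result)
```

['1', '0noy', '6']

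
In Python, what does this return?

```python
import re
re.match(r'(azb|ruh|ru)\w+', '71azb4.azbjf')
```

None

With `match`, the pattern is implicitly anchored at the beginning.
Here the string doesn't start with a match, so the call returns None.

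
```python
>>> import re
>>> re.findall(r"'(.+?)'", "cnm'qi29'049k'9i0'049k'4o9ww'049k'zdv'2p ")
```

['qi29', '9i0', '4o9ww', 'zdv']

Matches: at [3:9] match "'qi29'", group 1 = 'qi29'; at [13:18] match "'9i0'", group 1 = '9i0'; at [22:29] match "'4o9ww'", group 1 = '4o9ww'; at [33:38] match "'zdv'", group 1 = 'zdv'.
One capturing group, so `findall` returns just the captured substring from each match — 4 in all.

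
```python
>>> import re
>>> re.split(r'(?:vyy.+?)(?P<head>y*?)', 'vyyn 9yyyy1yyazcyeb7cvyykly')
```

The pattern matches the literal 'vyy', then one or more of any character (lazy) (non-capturing group); then zero or more of a literal 'y' (lazy) (captured as 'head').
A `+?`/`*?`/`{m,n}?` starts at its minimum and grows only as far as needed for what follows to match.
Matches to split on: at [0:4] → 'vyyn'; at [21:25] → 'vyyk'.
The group in the pattern means `split` returns the separators' captures alongside the pieces.

['', '', ' 9yyyy1yyazcyeb7c', '', 'ly']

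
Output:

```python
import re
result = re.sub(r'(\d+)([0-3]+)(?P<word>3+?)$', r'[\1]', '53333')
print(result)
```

[533]

This matches one or more of a digit (captured); then one or more of a character in [0-3] (captured); then one or more of a literal '3' (lazy) (captured as 'word'); then anchored at the end.
Matches: at [0:5] → '53333'.
`\1` in the replacement pulls in group 1's text for each match.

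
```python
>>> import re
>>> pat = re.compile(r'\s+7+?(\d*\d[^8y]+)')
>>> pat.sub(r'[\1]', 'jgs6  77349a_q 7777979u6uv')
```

A non-greedy quantifier consumes as few characters as it can — just enough that the remainder of the pattern still matches from where it stops; whatever follows it matches normally.
Each match is replaced using the text its own group 1 captured.

'jgs6[7349a_q 7777979u6uv]'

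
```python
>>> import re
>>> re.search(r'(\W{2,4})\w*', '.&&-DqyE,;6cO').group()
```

'.&&-DqyE'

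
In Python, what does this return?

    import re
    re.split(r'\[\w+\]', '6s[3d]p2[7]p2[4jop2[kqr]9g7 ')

Matches to split on: at [2:6] → '[3d]'; at [8:11] → '[7]'; at [19:24] → '[kqr]'.
`split` removes every match and returns the 4 fragments in between.

['6s', 'p2', 'p2[4jop2', '9g7 ']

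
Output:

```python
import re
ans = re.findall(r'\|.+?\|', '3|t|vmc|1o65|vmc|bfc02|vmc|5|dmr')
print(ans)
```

The `?` after the quantifier makes it lazy — it takes as little as possible before letting the rest of the pattern try.
`findall` yields the raw match text (4 of them) because the pattern has no groups.

['|t|', '|1o65|', '|bfc02|', '|5|']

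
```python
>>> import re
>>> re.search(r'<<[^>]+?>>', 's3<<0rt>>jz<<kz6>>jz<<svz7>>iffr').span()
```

`search` walks the string left to right and returns the first match it finds.
The match spans [2:9] → '<<0rt>>'.

(2, 9)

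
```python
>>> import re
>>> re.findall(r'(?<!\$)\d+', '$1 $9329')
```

['329']

`(?!…)`/`(?<!…)` only lets a position through if the neighbouring text does NOT match; no characters are consumed.
Scanning left to right: at [5:8] → '329'.
No capturing groups, so `findall` returns the 1 full match string.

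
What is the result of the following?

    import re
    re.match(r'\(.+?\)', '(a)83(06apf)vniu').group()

'(a)'

`match` is anchored at position 0; if the pattern doesn't fit there, it returns None.
The match spans [0:3] → '(a)'.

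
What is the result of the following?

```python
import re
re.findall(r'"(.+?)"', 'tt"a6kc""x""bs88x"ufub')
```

['a6kc', 'x', 'bs88x']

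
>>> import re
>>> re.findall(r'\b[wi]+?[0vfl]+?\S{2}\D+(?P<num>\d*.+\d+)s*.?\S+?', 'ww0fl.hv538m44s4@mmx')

Pattern: a word boundary (`\b`, zero-width); then one or more of one of [wi] (lazy); then one or more of one of [0vfl] (lazy), then exactly 2 of a non-whitespace character, then one or more of a non-digit; then zero or more of a digit, then one or more of any character, then one or more of a digit (captured as 'num'); then zero or more of the literal 's', then optionally any character, then one or more of a non-whitespace character (lazy).
Walking the string: at [0:18] match 'ww0fl.hv538m44s4@m', group 1 = '538m44s4'.
`findall` collects group 1 from the one match (1 total).

['538m44s4']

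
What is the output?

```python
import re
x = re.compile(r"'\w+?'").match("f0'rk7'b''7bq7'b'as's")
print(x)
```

`match` is anchored at position 0; if the pattern doesn't fit there, it returns None.
Here the pattern fails at index 0, so the call returns None.

None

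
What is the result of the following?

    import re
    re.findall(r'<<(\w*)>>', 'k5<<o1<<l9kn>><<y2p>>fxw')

['l9kn', 'y2p']

Scanning left to right: at [6:14] match '<<l9kn>>', group 1 = 'l9kn'; at [14:21] match '<<y2p>>', group 1 = 'y2p'.
`findall` collects group 1 from each match (2 total).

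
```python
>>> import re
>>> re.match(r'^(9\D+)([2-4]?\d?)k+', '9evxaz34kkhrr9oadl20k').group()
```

'9evxaz34kk'

Pattern: anchored at the start of the string; then the literal '9', then one or more of a non-digit (captured); then optionally a character in [2-4], then optionally a digit (captured); then one or more of a literal 'k'.
`match` is anchored at position 0; if the pattern doesn't fit there, it returns None.
The match spans [0:10] → '9evxaz34kk'.
Captured: group 1 = '9evxaz', group 2 = '34'.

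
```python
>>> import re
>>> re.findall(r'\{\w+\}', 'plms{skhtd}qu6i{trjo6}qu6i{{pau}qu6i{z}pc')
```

['{skhtd}', '{trjo6}', '{pau}', '{z}']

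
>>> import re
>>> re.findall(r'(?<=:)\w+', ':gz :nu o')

['gz', 'nu']

The positive lookaround only admits positions where the adjacent text matches; those characters stay outside the span.
Since nothing is captured, `findall` lists the 2 matched substrings directly.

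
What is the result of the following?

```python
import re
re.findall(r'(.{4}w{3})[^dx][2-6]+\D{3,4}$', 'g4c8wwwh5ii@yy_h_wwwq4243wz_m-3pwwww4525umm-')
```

['m-3pwww']

The pattern matches exactly 4 of any character, then exactly 3 of a literal 'w' (captured); then any character except [dx]; then one or more of a character in [2-6]; then 3 to 4 of a non-digit; then anchored at the end.
Matches: at [28:44] match 'm-3pwwww4525umm-', group 1 = 'm-3pwww'.
`findall` collects group 1 from the one match (1 total).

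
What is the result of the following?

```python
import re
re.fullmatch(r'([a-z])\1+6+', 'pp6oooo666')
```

The backreference `\1` re-matches whatever the first group consumed, character for character.
`fullmatch` succeeds only if the pattern covers the string from start to end.
Here the pattern can't cover the whole string, so the call returns None.

None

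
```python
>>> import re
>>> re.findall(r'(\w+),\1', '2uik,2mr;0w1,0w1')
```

['0w1']

A backreference is literal: `\1` must see the identical characters the first group matched.
`findall` collects group 1 from the one match (1 total).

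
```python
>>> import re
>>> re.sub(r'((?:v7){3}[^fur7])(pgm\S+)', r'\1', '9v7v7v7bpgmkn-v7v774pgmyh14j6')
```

Pattern: the literal 'v7' repeated 3 times, then any character except [fur7] (captured); then the literal 'pgm', then one or more of a non-whitespace character (captured).
Each match is replaced using the text its own group 1 captured.

'9v7v7v7b'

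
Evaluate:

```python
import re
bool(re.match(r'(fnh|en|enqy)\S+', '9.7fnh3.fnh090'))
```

False

`re.match` only tries the pattern at the start of the string.
Here position 0 doesn't satisfy it, so the call returns None, and `bool(None)` is False.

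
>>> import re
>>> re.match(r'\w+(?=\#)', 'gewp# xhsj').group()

'gewp'

Lookahead/lookbehind check context without consuming it, so the matched span excludes the asserted characters.
`re.match` won't scan ahead — the pattern has to work from the very first character.
The match spans [0:4] → 'gewp'.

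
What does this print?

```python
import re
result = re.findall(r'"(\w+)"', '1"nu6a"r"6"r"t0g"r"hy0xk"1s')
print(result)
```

Matches: at [1:7] match '"nu6a"', group 1 = 'nu6a'; at [8:11] match '"6"', group 1 = '6'; at [12:17] match '"t0g"', group 1 = 't0g'; at [18:25] match '"hy0xk"', group 1 = 'hy0xk'.
`findall` collects group 1 from each match (4 total).

['nu6a', '6', 't0g', 'hy0xk']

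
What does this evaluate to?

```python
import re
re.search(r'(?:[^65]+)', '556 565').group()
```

' '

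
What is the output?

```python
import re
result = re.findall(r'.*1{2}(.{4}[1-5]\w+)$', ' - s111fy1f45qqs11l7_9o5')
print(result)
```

One capturing group, so `findall` returns just the captured substring from the one match — 1 in all.

['fy1f45qqs11l7_9o5']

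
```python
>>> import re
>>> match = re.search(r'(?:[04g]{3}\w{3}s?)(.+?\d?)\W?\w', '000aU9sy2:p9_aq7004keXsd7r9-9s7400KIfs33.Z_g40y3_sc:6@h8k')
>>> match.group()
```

Because the quantifier is non-greedy, it stops expanding at the earliest point where the rest of the pattern can succeed.
The match spans [0:11] → '000aU9sy2:p'.

'000aU9sy2:p'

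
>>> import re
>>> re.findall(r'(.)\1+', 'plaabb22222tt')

`\1` has to match the exact text group 1 already captured.
One capturing group, so `findall` returns just the captured substring from each match — 4 in all.

['a', 'b', '2', 't']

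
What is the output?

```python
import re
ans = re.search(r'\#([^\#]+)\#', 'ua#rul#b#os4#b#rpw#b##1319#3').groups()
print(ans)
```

('rul',)

The match spans [2:7] → '#rul#'.
Captured: group 1 = 'rul'.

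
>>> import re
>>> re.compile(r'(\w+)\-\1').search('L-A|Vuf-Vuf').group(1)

'Vuf'

The backreference `\1` re-matches whatever the first group consumed, character for character.
`search` walks the string left to right and returns the first match it finds.
The match spans [4:11] → 'Vuf-Vuf'.
Captured: group 1 = 'Vuf'.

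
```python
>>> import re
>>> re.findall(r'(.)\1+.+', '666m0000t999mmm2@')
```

['6']

A backreference is literal: `\1` must see the identical characters the first group matched.
Because there's exactly one group, `findall` drops the full match and keeps group 1 from the one hit.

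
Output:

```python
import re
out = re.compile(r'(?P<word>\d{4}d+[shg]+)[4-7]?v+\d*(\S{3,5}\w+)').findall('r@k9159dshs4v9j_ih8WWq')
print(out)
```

[('9159dshs', 'j_ih8WWq')]

Pattern: exactly 4 of a digit, then one or more of the literal 'd', then one or more of one of [shg] (captured as 'word'); then optionally a character in [4-7], then one or more of a literal 'v', then zero or more of a digit; then 3 to 5 of a non-whitespace character, then one or more of a word character (captured).
Walking the string: at [3:22] match '9159dshs4v9j_ih8WWq', groups = ('9159dshs', 'j_ih8WWq').
With 2 capturing groups, `findall` returns a 2-tuple per match.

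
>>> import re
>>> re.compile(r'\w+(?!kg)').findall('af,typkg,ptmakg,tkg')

['af', 'typkg', 'ptmakg', 'tkg']

A negative assertion filters positions out without eating any characters.
With no groups in the pattern, `findall` gives back each whole match — 4 here.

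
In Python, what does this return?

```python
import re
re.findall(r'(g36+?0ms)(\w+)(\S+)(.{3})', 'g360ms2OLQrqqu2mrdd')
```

4 groups means the one result is a tuple of 4 captured strings — 1 here.

[('g360ms', '2OLQrqqu2', 'm', 'rdd')]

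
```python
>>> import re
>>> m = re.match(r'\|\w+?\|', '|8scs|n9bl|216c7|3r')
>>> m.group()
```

'|8scs|'

`re.match` won't scan ahead — the pattern has to work from the very first character.
The match spans [0:6] → '|8scs|'.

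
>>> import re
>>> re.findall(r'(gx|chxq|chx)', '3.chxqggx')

Alternation tries branches left to right and keeps the first one that lets the overall match succeed at that position.
Scanning left to right: at [2:6] match 'chxq', group 1 = 'chxq'; at [7:9] match 'gx', group 1 = 'gx'.
`findall` collects group 1 from each match (2 total).

['chxq', 'gx']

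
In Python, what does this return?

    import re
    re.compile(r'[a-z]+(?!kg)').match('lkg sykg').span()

(0, 3)

The negative lookahead/lookbehind blocks any match where the forbidden context is present.
`match` is anchored at position 0; if the pattern doesn't fit there, it returns None.
The match spans [0:3] → 'lkg'.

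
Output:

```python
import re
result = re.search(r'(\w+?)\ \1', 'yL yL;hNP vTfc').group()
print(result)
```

The backreference `\1` re-matches whatever the first group consumed, character for character.
The match spans [0:5] → 'yL yL'.

yL yL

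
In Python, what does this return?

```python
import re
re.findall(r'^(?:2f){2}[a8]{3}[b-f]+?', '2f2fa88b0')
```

Pattern: anchored at the start of the string; then the literal '2f' repeated 2 times, then exactly 3 of one of [a8]; then one or more of a character in [b-f] (lazy).
No capturing groups, so `findall` returns the 1 full match string.

['2f2fa88b']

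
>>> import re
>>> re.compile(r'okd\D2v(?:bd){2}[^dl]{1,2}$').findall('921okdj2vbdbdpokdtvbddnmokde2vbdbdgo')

['okde2vbdbdgo']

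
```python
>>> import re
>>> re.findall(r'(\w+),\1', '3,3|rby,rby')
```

A backreference is literal: `\1` must see the identical characters the first group matched.
Scanning left to right: at [0:3] match '3,3', group 1 = '3'; at [4:11] match 'rby,rby', group 1 = 'rby'.
Because there's exactly one group, `findall` drops the full match and keeps group 1 from each hit.

['3', 'rby']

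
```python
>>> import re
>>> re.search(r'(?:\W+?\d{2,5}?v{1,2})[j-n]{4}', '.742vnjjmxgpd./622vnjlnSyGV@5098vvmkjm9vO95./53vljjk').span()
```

(0, 9)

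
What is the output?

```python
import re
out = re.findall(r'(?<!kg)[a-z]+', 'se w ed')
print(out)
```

['se', 'w', 'ed']

The negative lookaround is zero-width — it rules out positions where the adjacent text would match, without consuming anything.
Scanning left to right: at [0:2] → 'se'; at [3:4] → 'w'; at [5:7] → 'ed'.
`findall` yields the raw match text (3 of them) because the pattern has no groups.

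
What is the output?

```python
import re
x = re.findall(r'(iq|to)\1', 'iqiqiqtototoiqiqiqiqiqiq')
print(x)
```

['iq', 'to', 'iq', 'iq', 'iq']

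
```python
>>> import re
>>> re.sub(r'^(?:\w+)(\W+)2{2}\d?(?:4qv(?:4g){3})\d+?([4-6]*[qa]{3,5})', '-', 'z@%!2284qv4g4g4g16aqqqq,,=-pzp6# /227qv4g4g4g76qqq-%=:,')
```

Pattern: anchored at the start of the string; then one or more of a word character (non-capturing group); then one or more of a non-word character (captured); then exactly 2 of a literal '2', then optionally a digit; then the literal '4qv', then the literal '4g' repeated 3 times (non-capturing group); then one or more of a digit (lazy); then zero or more of a character in [4-6], then 3 to 5 of one of [qa] (captured).
Matches: at [0:23] → 'z@%!2284qv4g4g4g16aqqqq'.
Each match is replaced by '-'.

'-,,=-pzp6# /227qv4g4g4g76qqq-%=:,'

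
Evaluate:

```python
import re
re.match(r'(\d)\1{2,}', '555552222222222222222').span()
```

(0, 5)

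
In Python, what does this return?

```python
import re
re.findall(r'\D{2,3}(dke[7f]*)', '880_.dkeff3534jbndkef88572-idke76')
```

['dkeff', 'dkef', 'dke7']

Pattern: 2 to 3 of a non-digit; then the literal 'dke', then zero or more of one of [7f] (captured).
Walking the string: at [3:10] match '_.dkeff', group 1 = 'dkeff'; at [14:21] match 'jbndkef', group 1 = 'dkef'; at [26:32] match '-idke7', group 1 = 'dke7'.
With a single group, `findall` returns only what that group captured — 3 items.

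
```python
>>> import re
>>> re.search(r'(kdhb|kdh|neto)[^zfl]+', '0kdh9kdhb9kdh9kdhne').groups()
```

The match spans [1:19] → 'kdh9kdhb9kdh9kdhne'.
Captured: group 1 = 'kdh'.

('kdh',)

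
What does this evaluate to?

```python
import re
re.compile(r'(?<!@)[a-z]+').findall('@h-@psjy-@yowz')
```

['sjy', 'owz']

A negative assertion filters positions out without eating any characters.
Scanning left to right: at [5:8] → 'sjy'; at [11:14] → 'owz'.
No capturing groups, so `findall` returns the 2 full match strings.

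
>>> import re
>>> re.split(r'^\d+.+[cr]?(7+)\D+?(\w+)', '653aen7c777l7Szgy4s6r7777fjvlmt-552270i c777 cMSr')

Pattern: anchored at the start of the string; then one or more of a digit; then one or more of any character; then optionally one of [cr]; then one or more of a literal '7' (captured); then one or more of a non-digit (lazy); then one or more of a word character (captured).
Lazy quantifiers expand one character at a time until the remainder of the pattern can match.
Matches to split on: at [0:49] → '653aen7c777l7Szgy4s6r7777fjvlmt-552270i c777 cMSr'.
`re.split` interleaves the captured-group text with the surrounding fragments.

['', '7', 'cMSr', '']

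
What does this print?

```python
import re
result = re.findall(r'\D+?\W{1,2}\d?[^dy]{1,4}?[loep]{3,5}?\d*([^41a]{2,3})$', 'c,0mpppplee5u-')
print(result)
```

Pattern: one or more of a non-digit (lazy), then 1 to 2 of a non-word character, then optionally a digit; then 1 to 4 of any character except [dy] (lazy), then 3 to 5 of one of [loep] (lazy), then zero or more of a digit; then 2 to 3 of any character except [41a] (captured); then anchored at the end.
One capturing group, so `findall` returns just the captured substring from the one match — 1 in all.

['u-']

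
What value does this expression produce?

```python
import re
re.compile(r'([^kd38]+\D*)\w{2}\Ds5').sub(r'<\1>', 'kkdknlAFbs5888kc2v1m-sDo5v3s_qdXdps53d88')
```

Pattern: one or more of any character except [kd38], then zero or more of a non-digit (captured); then exactly 2 of a word character, then a non-digit, then the literal 's5'.
Matches: at [4:11] → 'nlAFbs5'; at [27:36] → 's_qdXdps5'.
Each match is replaced using the text its own group 1 captured.

'kkdk<nl>888kc2v1m-sDo5v3<s_qd>3d88'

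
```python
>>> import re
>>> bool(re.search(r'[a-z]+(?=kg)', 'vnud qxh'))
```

False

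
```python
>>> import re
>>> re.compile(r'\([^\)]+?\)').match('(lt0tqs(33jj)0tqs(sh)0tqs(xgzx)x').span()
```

`match` is anchored at position 0; if the pattern doesn't fit there, it returns None.
The match spans [0:13] → '(lt0tqs(33jj)'.

(0, 13)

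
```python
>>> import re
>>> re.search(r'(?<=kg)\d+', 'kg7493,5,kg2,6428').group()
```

'7493'

The positive lookaround only admits positions where the adjacent text matches; those characters stay outside the span.
`search` walks the string left to right and returns the first match it finds.
The match spans [2:6] → '7493'.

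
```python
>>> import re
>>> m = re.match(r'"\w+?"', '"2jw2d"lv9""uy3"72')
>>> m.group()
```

'"2jw2d"'

`re.match` only tries the pattern at the start of the string.
The match spans [0:7] → '"2jw2d"'.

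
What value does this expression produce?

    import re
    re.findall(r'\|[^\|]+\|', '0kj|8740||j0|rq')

['|8740|', '|j0|']

Matches: at [3:9] → '|8740|'; at [9:13] → '|j0|'.
No capturing groups, so `findall` returns the 2 full match strings.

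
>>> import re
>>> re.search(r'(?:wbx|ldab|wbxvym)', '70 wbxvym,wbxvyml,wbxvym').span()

(3, 6)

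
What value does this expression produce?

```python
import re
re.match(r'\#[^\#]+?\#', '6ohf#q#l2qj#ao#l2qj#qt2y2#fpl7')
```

With `match`, the pattern is implicitly anchored at the beginning.
Here position 0 doesn't satisfy it, so the call returns None.

None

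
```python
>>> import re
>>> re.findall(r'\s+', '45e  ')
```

['  ']

The pattern matches one or more of whitespace.
Scanning left to right: at [3:5] → '  '.
`findall` yields the raw match text (1 of them) because the pattern has no groups.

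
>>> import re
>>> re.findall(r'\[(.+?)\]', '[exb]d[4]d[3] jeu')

['exb', '4', '3']

One capturing group, so `findall` returns just the captured substring from each match — 3 in all.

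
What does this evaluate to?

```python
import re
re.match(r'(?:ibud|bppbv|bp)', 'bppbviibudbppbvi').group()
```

`|` is ordered: at each position the engine commits to the first alternative that works.
`re.match` only tries the pattern at the start of the string.
The match spans [0:5] → 'bppbv'.

'bppbv'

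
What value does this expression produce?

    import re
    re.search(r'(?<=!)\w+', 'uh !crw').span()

The lookaround is zero-width — it requires the adjacent text to match without consuming it, so the asserted text isn't part of the match.
The match spans [4:7] → 'crw'.

(4, 7)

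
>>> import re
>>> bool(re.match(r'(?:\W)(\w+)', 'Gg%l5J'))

False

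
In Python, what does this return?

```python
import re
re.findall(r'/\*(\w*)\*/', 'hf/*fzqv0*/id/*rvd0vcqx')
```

Because there's exactly one group, `findall` drops the full match and keeps group 1 from the one hit.

['fzqv0']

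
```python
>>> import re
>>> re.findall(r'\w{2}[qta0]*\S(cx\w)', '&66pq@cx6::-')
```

Because there's exactly one group, `findall` drops the full match and keeps group 1 from the one hit.

['cx6']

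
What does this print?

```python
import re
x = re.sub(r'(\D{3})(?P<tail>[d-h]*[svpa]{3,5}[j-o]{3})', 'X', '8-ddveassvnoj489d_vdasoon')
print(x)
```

8-X489d_vdasoon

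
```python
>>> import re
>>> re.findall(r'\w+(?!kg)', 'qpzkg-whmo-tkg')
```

`(?!…)`/`(?<!…)` only lets a position through if the neighbouring text does NOT match; no characters are consumed.
Matches: at [0:5] → 'qpzkg'; at [6:10] → 'whmo'; at [11:14] → 'tkg'.
No capturing groups, so `findall` returns the 3 full match strings.

['qpzkg', 'whmo', 'tkg']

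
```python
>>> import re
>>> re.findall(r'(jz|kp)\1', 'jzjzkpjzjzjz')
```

['jz', 'jz']

The backreference `\1` re-matches whatever the first group consumed, character for character.
Scanning left to right: at [0:4] match 'jzjz', group 1 = 'jz'; at [6:10] match 'jzjz', group 1 = 'jz'.
One capturing group, so `findall` returns just the captured substring from each match — 2 in all.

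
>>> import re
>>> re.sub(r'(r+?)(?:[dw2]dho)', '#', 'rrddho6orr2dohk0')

This matches one or more of a literal 'r' (lazy) (captured); then one of [dw2], then the literal 'dho' (non-capturing group).
Matches: at [0:6] → 'rrddho'.
Every occurrence is swapped for '#'.

'#6orr2dohk0'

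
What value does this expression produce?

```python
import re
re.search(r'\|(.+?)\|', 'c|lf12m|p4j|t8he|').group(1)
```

'lf12m'

Because the quantifier is non-greedy, it stops expanding at the earliest point where the rest of the pattern can succeed.
Unlike `match`, `search` isn't anchored — it looks for the pattern anywhere in the string.
The match spans [1:8] → '|lf12m|'.
Captured: group 1 = 'lf12m'.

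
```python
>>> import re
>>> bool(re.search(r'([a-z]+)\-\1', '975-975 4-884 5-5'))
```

False

After group 1 captures some text, `\1` only succeeds where that same text appears again.
`search` walks the string left to right and returns the first match it finds.
Here nothing in the string fits, so the call returns None, and `bool(None)` is False.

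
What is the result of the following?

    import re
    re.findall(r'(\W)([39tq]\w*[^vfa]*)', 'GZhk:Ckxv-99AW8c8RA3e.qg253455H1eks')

The pattern matches a non-word character (captured); then one of [39tq], then zero or more of a word character, then zero or more of any character except [vfa] (captured).
Scanning left to right: at [9:35] match '-99AW8c8RA3e.qg253455H1eks', groups = ('-', '99AW8c8RA3e.qg253455H1eks').
`findall` packs the 2 group values into a tuple for every match.

[('-', '99AW8c8RA3e.qg253455H1eks')]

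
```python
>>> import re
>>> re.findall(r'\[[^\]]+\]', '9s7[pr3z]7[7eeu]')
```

['[pr3z]', '[7eeu]']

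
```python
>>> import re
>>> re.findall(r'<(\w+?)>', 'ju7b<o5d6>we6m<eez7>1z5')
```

['o5d6', 'eez7']

Walking the string: at [4:10] match '<o5d6>', group 1 = 'o5d6'; at [14:20] match '<eez7>', group 1 = 'eez7'.
With a single group, `findall` returns only what that group captured — 2 items.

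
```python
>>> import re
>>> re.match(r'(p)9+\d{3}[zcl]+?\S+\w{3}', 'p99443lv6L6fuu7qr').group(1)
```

'p'

Pattern: a literal 'p' (captured); then one or more of the literal '9', then exactly 3 of a digit; then one or more of one of [zcl] (lazy); then one or more of a non-whitespace character, then exactly 3 of a word character.
`re.match` only tries the pattern at the start of the string.
The match spans [0:17] → 'p99443lv6L6fuu7qr'.
Captured: group 1 = 'p'.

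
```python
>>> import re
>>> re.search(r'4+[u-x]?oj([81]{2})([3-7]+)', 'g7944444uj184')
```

None

Here nothing in the string fits, so the call returns None.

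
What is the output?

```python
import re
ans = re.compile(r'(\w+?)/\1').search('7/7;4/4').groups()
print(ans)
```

('7',)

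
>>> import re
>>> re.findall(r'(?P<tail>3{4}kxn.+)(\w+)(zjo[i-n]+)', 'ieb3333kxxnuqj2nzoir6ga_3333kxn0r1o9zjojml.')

[('3333kxn0r1o', '9', 'zjojml')]

The pattern matches exactly 4 of a literal '3', then the literal 'kxn', then one or more of any character (captured as 'tail'); then one or more of a word character (captured); then the literal 'zjo', then one or more of a character in [i-n] (captured).
Walking the string: at [24:42] match '3333kxn0r1o9zjojml', groups = ('3333kxn0r1o', '9', 'zjojml').
`findall` packs the 3 group values into a tuple for every match.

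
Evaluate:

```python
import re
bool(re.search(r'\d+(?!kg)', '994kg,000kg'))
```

A negative assertion filters positions out without eating any characters.
Unlike `match`, `search` isn't anchored — it looks for the pattern anywhere in the string.
The match spans [0:2] → '99'.

True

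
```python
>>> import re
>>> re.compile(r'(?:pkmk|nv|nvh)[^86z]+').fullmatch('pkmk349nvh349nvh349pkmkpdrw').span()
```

`re.fullmatch` is like wrapping the pattern in `^…$` (in single-line mode).
The match spans [0:27] → 'pkmk349nvh349nvh349pkmkpdrw'.

(0, 27)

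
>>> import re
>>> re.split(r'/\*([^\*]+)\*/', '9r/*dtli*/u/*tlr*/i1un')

`re.split` interleaves the captured-group text with the surrounding fragments.

['9r', 'dtli', 'u', 'tlr', 'i1un']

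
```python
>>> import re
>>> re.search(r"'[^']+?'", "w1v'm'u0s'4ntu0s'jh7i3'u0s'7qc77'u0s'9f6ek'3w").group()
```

"'m'"

`re.search` tries every starting position until one works.
The match spans [3:6] → "'m'".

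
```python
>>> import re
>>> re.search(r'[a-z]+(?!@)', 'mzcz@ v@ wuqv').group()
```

The negative lookaround is zero-width — it rules out positions where the adjacent text would match, without consuming anything.
`search` walks the string left to right and returns the first match it finds.
The match spans [0:3] → 'mzc'.

'mzc'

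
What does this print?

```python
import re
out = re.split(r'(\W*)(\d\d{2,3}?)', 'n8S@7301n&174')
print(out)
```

A `+?`/`*?`/`{m,n}?` starts at its minimum and grows only as far as needed for what follows to match.
With a capturing group present, the delimiter's captured portion is kept in the result list.

['n8S', '@', '730', '1n', '&', '174', '']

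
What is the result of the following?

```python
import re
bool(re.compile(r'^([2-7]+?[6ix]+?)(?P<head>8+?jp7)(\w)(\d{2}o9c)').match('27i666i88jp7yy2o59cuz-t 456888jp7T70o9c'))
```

The pattern matches anchored at the start of the string; then one or more of a character in [2-7] (lazy), then one or more of one of [6ix] (lazy) (captured); then one or more of the literal '8' (lazy), then the literal 'jp7' (captured as 'head'); then a word character (captured); then exactly 2 of a digit, then the literal 'o9c' (captured).
`match` is anchored at position 0; if the pattern doesn't fit there, it returns None.
Here the pattern fails at index 0, so the call returns None, and `bool(None)` is False.

False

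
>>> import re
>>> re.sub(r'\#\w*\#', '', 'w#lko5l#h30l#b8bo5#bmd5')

'wh30lbmd5'

Matches: at [1:8] → '#lko5l#'; at [12:19] → '#b8bo5#'.
Every occurrence is swapped for ''.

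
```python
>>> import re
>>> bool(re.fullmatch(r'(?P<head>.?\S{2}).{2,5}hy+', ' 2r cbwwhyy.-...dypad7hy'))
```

False

The pattern matches optionally any character, then exactly 2 of a non-whitespace character (captured as 'head'); then 2 to 5 of any character, then a literal 'h', then one or more of the literal 'y'.
`re.fullmatch` is like wrapping the pattern in `^…$` (in single-line mode).
Here the string isn't matched end-to-end, so the call returns None, and `bool(None)` is False.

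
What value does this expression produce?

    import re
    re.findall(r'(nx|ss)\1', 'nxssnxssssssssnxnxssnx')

['ss', 'ss', 'nx']

A backreference is literal: `\1` must see the identical characters the first group matched.
Scanning left to right: at [6:10] match 'ssss', group 1 = 'ss'; at [10:14] match 'ssss', group 1 = 'ss'; at [14:18] match 'nxnx', group 1 = 'nx'.
`findall` collects group 1 from each match (3 total).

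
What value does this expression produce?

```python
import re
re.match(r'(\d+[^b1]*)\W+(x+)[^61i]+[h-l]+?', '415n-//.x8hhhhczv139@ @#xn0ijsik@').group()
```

Pattern: one or more of a digit, then zero or more of any character except [b1] (captured); then one or more of a non-word character; then one or more of a literal 'x' (captured); then one or more of any character except [61i]; then one or more of a character in [h-l] (lazy).
`match` is anchored at position 0; if the pattern doesn't fit there, it returns None.
The match spans [0:14] → '415n-//.x8hhhh'.
Captured: group 1 = '415n-//', group 2 = 'x'.

'415n-//.x8hhhh'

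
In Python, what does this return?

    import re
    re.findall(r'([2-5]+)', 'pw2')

The pattern matches one or more of a character in [2-5] (captured).
`findall` collects group 1 from the one match (1 total).

['2']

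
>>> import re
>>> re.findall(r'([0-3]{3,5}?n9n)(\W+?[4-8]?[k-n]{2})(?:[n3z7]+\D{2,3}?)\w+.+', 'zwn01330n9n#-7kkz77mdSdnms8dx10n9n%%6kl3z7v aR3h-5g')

`findall` packs the 2 group values into a tuple for every match.

[('01330n9n', '#-7kk')]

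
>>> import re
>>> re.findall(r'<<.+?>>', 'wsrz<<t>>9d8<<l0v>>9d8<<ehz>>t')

['<<t>>', '<<l0v>>', '<<ehz>>']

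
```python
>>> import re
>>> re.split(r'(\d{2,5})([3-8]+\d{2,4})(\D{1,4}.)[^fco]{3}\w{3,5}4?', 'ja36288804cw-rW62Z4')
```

This matches 2 to 5 of a digit (captured); then one or more of a character in [3-8], then 2 to 4 of a digit (captured); then 1 to 4 of a non-digit, then any character (captured); then exactly 3 of any character except [fco], then 3 to 5 of a word character, then optionally the literal '4'.
Matches to split on: at [2:19] → '36288804cw-rW62Z4'.
`re.split` interleaves the captured-group text with the surrounding fragments.

['ja', '36288', '804', 'cw-', '']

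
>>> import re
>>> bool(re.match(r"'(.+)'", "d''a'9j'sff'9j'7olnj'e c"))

`re.match` only tries the pattern at the start of the string.
Here position 0 doesn't satisfy it, so the call returns None, and `bool(None)` is False.

False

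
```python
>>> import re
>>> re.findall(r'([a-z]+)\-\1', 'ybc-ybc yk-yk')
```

`\1` is not a pattern — it's the concrete string captured by group 1, re-applied verbatim.
Matches: at [0:7] match 'ybc-ybc', group 1 = 'ybc'; at [8:13] match 'yk-yk', group 1 = 'yk'.
Because there's exactly one group, `findall` drops the full match and keeps group 1 from each hit.

['ybc', 'yk']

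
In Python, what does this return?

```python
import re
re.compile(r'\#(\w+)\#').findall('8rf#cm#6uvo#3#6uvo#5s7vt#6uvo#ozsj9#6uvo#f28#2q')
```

`findall` collects group 1 from each match (5 total).

['cm', '3', '5s7vt', 'ozsj9', 'f28']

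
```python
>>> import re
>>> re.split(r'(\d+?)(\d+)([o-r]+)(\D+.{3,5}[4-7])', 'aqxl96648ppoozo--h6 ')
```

['aqxl', '9', '6648', 'ppoo', 'zo--h6', ' ']

Pattern: one or more of a digit (lazy) (captured); then one or more of a digit (captured); then one or more of a character in [o-r] (captured); then one or more of a non-digit, then 3 to 5 of any character, then a character in [4-7] (captured).
Lazy quantifiers expand one character at a time until the remainder of the pattern can match.
Matches to split on: at [4:19] → '96648ppoozo--h6'.
The group in the pattern means `split` returns the separators' captures alongside the pieces.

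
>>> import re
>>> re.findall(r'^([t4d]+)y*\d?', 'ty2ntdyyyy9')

Pattern: anchored at the start of the string; then one or more of one of [t4d] (captured); then zero or more of a literal 'y', then optionally a digit.
`findall` collects group 1 from the one match (1 total).

['t']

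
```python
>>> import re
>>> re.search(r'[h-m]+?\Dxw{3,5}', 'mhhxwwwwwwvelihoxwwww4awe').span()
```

The match spans [0:9] → 'mhhxwwwww'.

(0, 9)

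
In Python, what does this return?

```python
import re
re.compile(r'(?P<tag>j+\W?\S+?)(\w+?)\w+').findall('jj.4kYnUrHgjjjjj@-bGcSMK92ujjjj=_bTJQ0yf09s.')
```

A non-greedy quantifier consumes as few characters as it can — just enough that the remainder of the pattern still matches from where it stops; whatever follows it matches normally.
Multiple groups make `findall` return tuples — one 2-tuple for each match.

[('jj.4', 'k'), ('jjjj=_', 'b')]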